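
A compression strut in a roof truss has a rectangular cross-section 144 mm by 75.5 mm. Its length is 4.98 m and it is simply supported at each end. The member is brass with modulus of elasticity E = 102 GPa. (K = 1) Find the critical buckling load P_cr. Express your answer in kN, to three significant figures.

P_cr ≈ 210 kN

Buckling occurs about the weak axis: I_min = h·b³/12 with b = 75.5 mm (the shorter side).
I_min = 144×75.5³/12 = 5.164×10^6 mm⁴
I = 5.164×10^6 mm⁴ = 5.164×10^-6 m⁴
Effective length L_e = K·L = 1 × 4.98 = 4.980 m
P_cr = π²EI / L_e² = π² × 102×10⁹ × 5.164×10^-6 / 4.980² = 2.096×10^5 N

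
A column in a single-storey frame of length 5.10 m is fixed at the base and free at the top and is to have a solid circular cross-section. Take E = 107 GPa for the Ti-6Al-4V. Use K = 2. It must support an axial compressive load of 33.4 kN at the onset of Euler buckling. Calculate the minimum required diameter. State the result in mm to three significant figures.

L_e = K·L = 2 × 5.10 = 10.20 m
Required I = P_cr·L_e²/(π²E) = 3.340×10^4 × 10.20² / (π² × 1.07×10^11) = 3.291×10^-6 m⁴
I_req = 3.291×10^6 mm⁴
Solid circle: I = πd⁴/64  ⇒  d = (64I/π)^(1/4) = (64×3.291×10^6/π)^(1/4) = 90.5 mm

d ≈ 90.5 mm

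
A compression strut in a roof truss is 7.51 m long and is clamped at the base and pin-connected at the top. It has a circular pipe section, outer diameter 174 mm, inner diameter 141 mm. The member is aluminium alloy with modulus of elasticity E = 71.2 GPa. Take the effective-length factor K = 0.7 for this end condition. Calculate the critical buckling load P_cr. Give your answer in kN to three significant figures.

d_o = 174 mm, d_i = 141 mm
I = π(d_o⁴ − d_i⁴)/64 = π(174⁴ − 141.0⁴)/64 = 2.559×10^7 mm⁴
I = 2.559×10^7 mm⁴ = 2.559×10^-5 m⁴
Effective length L_e = K·L = 0.7 × 7.51 = 5.257 m
P_cr = π²EI / L_e² = π² × 71.2×10⁹ × 2.559×10^-5 / 5.257² = 6.508×10^5 N

P_cr ≈ 651 kN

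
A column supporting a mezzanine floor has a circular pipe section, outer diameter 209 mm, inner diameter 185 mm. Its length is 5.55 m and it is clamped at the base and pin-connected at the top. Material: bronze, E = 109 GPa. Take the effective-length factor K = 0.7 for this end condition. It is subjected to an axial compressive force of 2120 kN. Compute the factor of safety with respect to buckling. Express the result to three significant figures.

n ≈ 1.22

d_o = 209 mm, d_i = 185 mm
I = π(d_o⁴ − d_i⁴)/64 = π(209⁴ − 185.0⁴)/64 = 3.616×10^7 mm⁴
I = 3.616×10^7 mm⁴ = 3.616×10^-5 m⁴
Effective length L_e = K·L = 0.7 × 5.55 = 3.885 m
P_cr = π²EI / L_e² = π² × 109×10⁹ × 3.616×10^-5 / 3.885² = 2.577×10^6 N
Factor of safety n = P_cr / P = 2577.5 / 2120 = 1.22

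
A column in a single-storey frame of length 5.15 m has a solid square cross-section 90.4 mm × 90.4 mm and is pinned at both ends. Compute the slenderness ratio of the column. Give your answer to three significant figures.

λ ≈ 197

For a square r = a/√12 = 90.4/√12 = 26.10 mm
L_e = K·L = 1 × 5.15 m = 5.150 m = 5150.0 mm
λ = L_e / r_min = 5150.0 / 26.10 = 197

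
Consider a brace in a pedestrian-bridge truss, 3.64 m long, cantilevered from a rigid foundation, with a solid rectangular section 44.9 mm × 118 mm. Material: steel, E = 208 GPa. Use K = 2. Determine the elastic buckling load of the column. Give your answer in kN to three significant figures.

P_cr ≈ 34.5 kN

Buckling occurs about the weak axis: I_min = h·b³/12 with b = 44.9 mm (the shorter side).
I_min = 118×44.9³/12 = 8.901×10^5 mm⁴
I = 8.901×10^5 mm⁴ = 8.901×10^-7 m⁴
Effective length L_e = K·L = 2 × 3.64 = 7.280 m
P_cr = π²EI / L_e² = π² × 208×10⁹ × 8.901×10^-7 / 7.280² = 3.448×10^4 N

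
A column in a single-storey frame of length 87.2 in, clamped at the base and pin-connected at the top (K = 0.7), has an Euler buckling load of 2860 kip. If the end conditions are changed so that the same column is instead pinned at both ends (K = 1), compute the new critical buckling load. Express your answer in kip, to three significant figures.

P_cr ∝ 1/K², so P_cr,new = P_cr,old × (K_old/K_new)² = 2860 × (0.7/1)²
= 2860 × 0.4900 = 1400 kip

P_cr ≈ 1400 kip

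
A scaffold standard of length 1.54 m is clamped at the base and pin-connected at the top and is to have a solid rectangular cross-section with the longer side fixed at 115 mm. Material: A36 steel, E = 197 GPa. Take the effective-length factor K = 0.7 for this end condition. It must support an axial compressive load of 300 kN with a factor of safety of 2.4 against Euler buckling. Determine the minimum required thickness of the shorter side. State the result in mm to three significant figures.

Required P_cr = n·P = 2.4 × 300 = 720.0 kN
L_e = K·L = 0.7 × 1.54 = 1.078 m
Required I = P_cr·L_e²/(π²E) = 7.200×10^5 × 1.078² / (π² × 1.97×10^11) = 4.303×10^-7 m⁴
I_req = 4.303×10^5 mm⁴
Rectangle, weak axis: I_min = h·b³/12 with h = 115 mm fixed  ⇒  b = (12I/h)^(1/3) = 35.5 mm

b ≈ 35.5 mm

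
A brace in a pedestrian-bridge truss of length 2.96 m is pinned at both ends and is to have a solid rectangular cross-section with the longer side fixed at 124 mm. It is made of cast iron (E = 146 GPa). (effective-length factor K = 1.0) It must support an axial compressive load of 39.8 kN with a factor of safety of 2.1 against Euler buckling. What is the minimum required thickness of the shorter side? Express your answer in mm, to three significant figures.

b ≈ 36.6 mm

Required P_cr = n·P = 2.1 × 39.8 = 83.58 kN
L_e = K·L = 1 × 2.96 = 2.960 m
Required I = P_cr·L_e²/(π²E) = 8.358×10^4 × 2.960² / (π² × 1.46×10^11) = 5.082×10^-7 m⁴
I_req = 5.082×10^5 mm⁴
Rectangle, weak axis: I_min = h·b³/12 with h = 124 mm fixed  ⇒  b = (12I/h)^(1/3) = 36.6 mm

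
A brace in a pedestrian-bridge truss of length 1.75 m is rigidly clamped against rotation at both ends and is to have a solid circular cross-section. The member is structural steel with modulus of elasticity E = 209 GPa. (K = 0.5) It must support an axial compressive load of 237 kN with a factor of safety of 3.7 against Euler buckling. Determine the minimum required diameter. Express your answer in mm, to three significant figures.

Required P_cr = n·P = 3.7 × 237 = 876.9 kN
L_e = K·L = 0.5 × 1.75 = 0.8750 m
Required I = P_cr·L_e²/(π²E) = 8.769×10^5 × 0.8750² / (π² × 2.09×10^11) = 3.255×10^-7 m⁴
I_req = 3.255×10^5 mm⁴
Solid circle: I = πd⁴/64  ⇒  d = (64I/π)^(1/4) = (64×3.255×10^5/π)^(1/4) = 50.7 mm

d ≈ 50.7 mm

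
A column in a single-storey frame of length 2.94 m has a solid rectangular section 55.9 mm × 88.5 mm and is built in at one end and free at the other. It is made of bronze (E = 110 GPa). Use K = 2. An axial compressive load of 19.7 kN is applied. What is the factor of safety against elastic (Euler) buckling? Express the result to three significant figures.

Buckling occurs about the weak axis: I_min = h·b³/12 with b = 55.9 mm (the shorter side).
I_min = 88.5×55.9³/12 = 1.288×10^6 mm⁴
I = 1.288×10^6 mm⁴ = 1.288×10^-6 m⁴
Effective length L_e = K·L = 2 × 2.94 = 5.880 m
P_cr = π²EI / L_e² = π² × 110×10⁹ × 1.288×10^-6 / 5.880² = 4.045×10^4 N
Factor of safety n = P_cr / P = 40.452 / 19.7 = 2.05

n ≈ 2.05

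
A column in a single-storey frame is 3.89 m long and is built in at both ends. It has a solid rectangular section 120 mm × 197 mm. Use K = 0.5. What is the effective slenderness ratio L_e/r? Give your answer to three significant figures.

For a rectangle r_min = b/√12 = 120/√12 = 34.64 mm
L_e = K·L = 0.5 × 3.89 m = 1.945 m = 1945.0 mm
λ = L_e / r_min = 1945.0 / 34.64 = 56.1

λ ≈ 56.1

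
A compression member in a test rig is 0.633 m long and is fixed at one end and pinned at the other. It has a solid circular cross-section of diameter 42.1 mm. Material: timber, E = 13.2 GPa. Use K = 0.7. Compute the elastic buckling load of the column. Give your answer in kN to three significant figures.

P_cr ≈ 102 kN

I = πd⁴/64 = π×42.1⁴/64 = 1.542×10^5 mm⁴
I = 1.542×10^5 mm⁴ = 1.542×10^-7 m⁴
Effective length L_e = K·L = 0.7 × 0.633 = 0.4431 m
P_cr = π²EI / L_e² = π² × 13.2×10⁹ × 1.542×10^-7 / 0.4431² = 1.023×10^5 N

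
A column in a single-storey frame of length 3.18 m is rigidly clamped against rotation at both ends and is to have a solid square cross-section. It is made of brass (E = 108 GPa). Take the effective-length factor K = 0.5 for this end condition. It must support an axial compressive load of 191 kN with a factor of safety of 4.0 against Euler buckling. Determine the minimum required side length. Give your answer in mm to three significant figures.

a ≈ 68.3 mm

Required P_cr = n·P = 4.0 × 191 = 764.0 kN
L_e = K·L = 0.5 × 3.18 = 1.590 m
Required I = P_cr·L_e²/(π²E) = 7.640×10^5 × 1.590² / (π² × 1.08×10^11) = 1.812×10^-6 m⁴
I_req = 1.812×10^6 mm⁴
Solid square: I = a⁴/12  ⇒  a = (12I)^(1/4) = (12×1.812×10^6)^(1/4) = 68.3 mm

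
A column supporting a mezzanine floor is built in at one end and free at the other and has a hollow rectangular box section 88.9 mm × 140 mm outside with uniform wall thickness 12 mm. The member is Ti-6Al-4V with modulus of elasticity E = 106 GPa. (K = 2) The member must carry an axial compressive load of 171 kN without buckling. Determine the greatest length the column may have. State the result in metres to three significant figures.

Inner dimensions: h_i = 140 − 2×12 = 116.0 mm, b_i = 88.9 − 2×12 = 64.90 mm
Weak-axis I_min = (h_o·b_o³ − h_i·b_i³)/12 with b_o = 88.9, b_i = 64.90 mm (shorter outer/inner sides).
I_min = (140×88.9³ − 116.0×64.90³)/12 = 5.554×10^6 mm⁴
I = 5.554×10^-6 m⁴
At the buckling limit P_cr = P = 1.710×10^5 N
From P_cr = π²EI/(K·L)²:  L = (1/K)·√(π²EI/P_cr) = (1/2)·√(π²×1.06×10^11×5.554×10^-6/1.710×10^5)
L = 2.91 m

L_max ≈ 2.91 m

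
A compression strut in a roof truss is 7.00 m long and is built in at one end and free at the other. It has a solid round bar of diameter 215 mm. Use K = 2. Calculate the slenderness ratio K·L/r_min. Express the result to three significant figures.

λ ≈ 260

For a solid circle r = d/4 = 215/4 = 53.75 mm
L_e = K·L = 2 × 7.00 m = 14.00 m = 14000 mm
λ = L_e / r_min = 14000 / 53.75 = 260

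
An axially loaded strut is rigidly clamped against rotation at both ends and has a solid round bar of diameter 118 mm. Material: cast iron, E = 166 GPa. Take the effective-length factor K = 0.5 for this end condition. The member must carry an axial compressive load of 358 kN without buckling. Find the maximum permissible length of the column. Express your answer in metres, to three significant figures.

I = πd⁴/64 = π×118⁴/64 = 9.517×10^6 mm⁴
I = 9.517×10^-6 m⁴
At the buckling limit P_cr = P = 3.580×10^5 N
From P_cr = π²EI/(K·L)²:  L = (1/K)·√(π²EI/P_cr) = (1/0.5)·√(π²×1.66×10^11×9.517×10^-6/3.580×10^5)
L = 13.2 m

L_max ≈ 13.2 m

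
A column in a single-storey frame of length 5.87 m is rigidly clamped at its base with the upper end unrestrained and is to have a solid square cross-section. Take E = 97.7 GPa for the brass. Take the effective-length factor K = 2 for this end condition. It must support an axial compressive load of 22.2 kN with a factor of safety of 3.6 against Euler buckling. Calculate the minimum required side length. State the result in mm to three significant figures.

a ≈ 108 mm

Required P_cr = n·P = 3.6 × 22.2 = 79.92 kN
L_e = K·L = 2 × 5.87 = 11.74 m
Required I = P_cr·L_e²/(π²E) = 7.992×10^4 × 11.74² / (π² × 9.77×10^10) = 1.142×10^-5 m⁴
I_req = 1.142×10^7 mm⁴
Solid square: I = a⁴/12  ⇒  a = (12I)^(1/4) = (12×1.142×10^7)^(1/4) = 108 mm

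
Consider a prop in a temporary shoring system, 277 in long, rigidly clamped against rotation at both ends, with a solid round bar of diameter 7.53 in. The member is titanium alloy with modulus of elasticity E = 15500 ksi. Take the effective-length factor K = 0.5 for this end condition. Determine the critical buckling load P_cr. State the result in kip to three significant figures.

I = πd⁴/64 = π×7.53⁴/64 = 157.8 in⁴
Effective length L_e = K·L = 0.5 × 277 = 138.5 in
P_cr = π²EI / L_e² = π² × 15500×10³ × 157.8 / 138.5² = 1.259×10^6 lb

P_cr ≈ 1260 kip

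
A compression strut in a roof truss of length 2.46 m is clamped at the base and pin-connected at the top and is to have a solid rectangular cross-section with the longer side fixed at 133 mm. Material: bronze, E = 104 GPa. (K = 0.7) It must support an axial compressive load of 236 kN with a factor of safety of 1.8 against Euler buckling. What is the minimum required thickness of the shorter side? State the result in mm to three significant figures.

b ≈ 48.0 mm

Required P_cr = n·P = 1.8 × 236 = 424.8 kN
L_e = K·L = 0.7 × 2.46 = 1.722 m
Required I = P_cr·L_e²/(π²E) = 4.248×10^5 × 1.722² / (π² × 1.04×10^11) = 1.227×10^-6 m⁴
I_req = 1.227×10^6 mm⁴
Rectangle, weak axis: I_min = h·b³/12 with h = 133 mm fixed  ⇒  b = (12I/h)^(1/3) = 48.0 mm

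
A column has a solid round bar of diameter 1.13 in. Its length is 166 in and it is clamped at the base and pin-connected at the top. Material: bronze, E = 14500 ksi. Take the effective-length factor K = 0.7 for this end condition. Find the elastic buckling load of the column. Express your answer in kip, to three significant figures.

P_cr ≈ 0.848 kip

I = πd⁴/64 = π×1.13⁴/64 = 8.004×10^-2 in⁴
Effective length L_e = K·L = 0.7 × 166 = 116.2 in
P_cr = π²EI / L_e² = π² × 14500×10³ × 8.004×10^-2 / 116.2² = 848.3 lb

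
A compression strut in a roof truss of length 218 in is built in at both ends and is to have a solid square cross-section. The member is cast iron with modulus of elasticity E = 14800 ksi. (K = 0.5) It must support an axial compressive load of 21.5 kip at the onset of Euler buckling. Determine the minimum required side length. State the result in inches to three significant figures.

L_e = K·L = 0.5 × 218 = 109.0 in
Required I = P_cr·L_e²/(π²E) = 2.150×10^4 × 109.0² / (π² × 1.48×10^7) = 1.749 in⁴
Solid square: I = a⁴/12  ⇒  a = (12I)^(1/4) = (12×1.749)^(1/4) = 2.14 in

a ≈ 2.14 in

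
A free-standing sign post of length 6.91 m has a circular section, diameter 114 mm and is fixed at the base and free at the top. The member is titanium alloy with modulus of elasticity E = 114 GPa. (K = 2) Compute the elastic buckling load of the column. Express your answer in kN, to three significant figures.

P_cr ≈ 48.8 kN

I = πd⁴/64 = π×114⁴/64 = 8.291×10^6 mm⁴
I = 8.291×10^6 mm⁴ = 8.291×10^-6 m⁴
Effective length L_e = K·L = 2 × 6.91 = 13.82 m
P_cr = π²EI / L_e² = π² × 114×10⁹ × 8.291×10^-6 / 13.82² = 4.884×10^4 N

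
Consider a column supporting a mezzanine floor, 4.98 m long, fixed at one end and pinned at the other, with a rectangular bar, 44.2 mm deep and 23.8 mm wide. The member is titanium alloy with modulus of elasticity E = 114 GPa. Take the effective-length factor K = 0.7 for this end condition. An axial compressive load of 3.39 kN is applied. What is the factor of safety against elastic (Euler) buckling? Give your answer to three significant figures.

n ≈ 1.36

Buckling occurs about the weak axis: I_min = h·b³/12 with b = 23.8 mm (the shorter side).
I_min = 44.2×23.8³/12 = 4.966×10^4 mm⁴
I = 4.966×10^4 mm⁴ = 4.966×10^-8 m⁴
Effective length L_e = K·L = 0.7 × 4.98 = 3.486 m
P_cr = π²EI / L_e² = π² × 114×10⁹ × 4.966×10^-8 / 3.486² = 4.597×10^3 N
Factor of safety n = P_cr / P = 4.5975 / 3.39 = 1.36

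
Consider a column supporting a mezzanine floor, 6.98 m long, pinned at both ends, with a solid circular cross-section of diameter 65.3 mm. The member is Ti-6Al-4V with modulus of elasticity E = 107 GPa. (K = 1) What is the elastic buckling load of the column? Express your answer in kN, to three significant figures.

P_cr ≈ 19.3 kN

I = πd⁴/64 = π×65.3⁴/64 = 8.925×10^5 mm⁴
I = 8.925×10^5 mm⁴ = 8.925×10^-7 m⁴
Effective length L_e = K·L = 1 × 6.98 = 6.980 m
P_cr = π²EI / L_e² = π² × 107×10⁹ × 8.925×10^-7 / 6.980² = 1.935×10^4 N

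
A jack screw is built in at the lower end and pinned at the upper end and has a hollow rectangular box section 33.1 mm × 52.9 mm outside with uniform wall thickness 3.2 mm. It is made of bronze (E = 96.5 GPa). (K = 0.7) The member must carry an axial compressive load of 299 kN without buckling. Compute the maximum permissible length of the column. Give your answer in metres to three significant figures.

Inner dimensions: h_i = 52.9 − 2×3.2 = 46.50 mm, b_i = 33.1 − 2×3.2 = 26.70 mm
Weak-axis I_min = (h_o·b_o³ − h_i·b_i³)/12 with b_o = 33.1, b_i = 26.70 mm (shorter outer/inner sides).
I_min = (52.9×33.1³ − 46.50×26.70³)/12 = 8.611×10^4 mm⁴
I = 8.611×10^-8 m⁴
At the buckling limit P_cr = P = 2.990×10^5 N
From P_cr = π²EI/(K·L)²:  L = (1/K)·√(π²EI/P_cr) = (1/0.7)·√(π²×9.65×10^10×8.611×10^-8/2.990×10^5)
L = 0.748 m

L_max ≈ 0.748 m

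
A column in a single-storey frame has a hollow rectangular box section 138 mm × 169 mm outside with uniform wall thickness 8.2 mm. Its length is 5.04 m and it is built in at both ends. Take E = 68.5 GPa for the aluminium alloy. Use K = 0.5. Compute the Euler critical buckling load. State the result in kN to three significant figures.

Inner dimensions: h_i = 169 − 2×8.2 = 152.6 mm, b_i = 138 − 2×8.2 = 121.6 mm
Weak-axis I_min = (h_o·b_o³ − h_i·b_i³)/12 with b_o = 138, b_i = 121.6 mm (shorter outer/inner sides).
I_min = (169×138³ − 152.6×121.6³)/12 = 1.415×10^7 mm⁴
I = 1.415×10^7 mm⁴ = 1.415×10^-5 m⁴
Effective length L_e = K·L = 0.5 × 5.04 = 2.520 m
P_cr = π²EI / L_e² = π² × 68.5×10⁹ × 1.415×10^-5 / 2.520² = 1.506×10^6 N

P_cr ≈ 1510 kN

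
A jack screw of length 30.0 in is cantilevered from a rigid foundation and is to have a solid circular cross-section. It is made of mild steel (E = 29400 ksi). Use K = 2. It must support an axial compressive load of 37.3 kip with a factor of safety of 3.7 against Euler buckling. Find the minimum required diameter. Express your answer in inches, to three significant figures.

d ≈ 2.43 in

Required P_cr = n·P = 3.7 × 37.3 = 138.0 kip
L_e = K·L = 2 × 30.0 = 60.00 in
Required I = P_cr·L_e²/(π²E) = 1.380×10^5 × 60.00² / (π² × 2.94×10^7) = 1.712 in⁴
Solid circle: I = πd⁴/64  ⇒  d = (64I/π)^(1/4) = (64×1.712/π)^(1/4) = 2.43 in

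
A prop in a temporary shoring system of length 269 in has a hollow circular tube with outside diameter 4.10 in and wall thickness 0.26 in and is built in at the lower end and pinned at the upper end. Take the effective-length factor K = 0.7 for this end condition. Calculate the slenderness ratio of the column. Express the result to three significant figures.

λ ≈ 138

Inner diameter d_i = 4.10 − 2×0.26 = 3.580 in
I = π(d_o⁴ − d_i⁴)/64 = π(4.10⁴ − 3.580⁴)/64 = 5.808 in⁴
A = 3.137 in²;  r_min = √(I/A) = √(5.808/3.137) = 1.361 in
L_e = K·L = 0.7 × 269 = 188.3 in
λ = L_e / r_min = 188.30 / 1.361 = 138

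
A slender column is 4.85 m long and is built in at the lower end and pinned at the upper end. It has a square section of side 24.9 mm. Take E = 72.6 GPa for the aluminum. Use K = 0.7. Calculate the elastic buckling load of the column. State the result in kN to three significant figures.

I = a⁴/12 = 24.9⁴/12 = 3.203×10^4 mm⁴
I = 3.203×10^4 mm⁴ = 3.203×10^-8 m⁴
Effective length L_e = K·L = 0.7 × 4.85 = 3.395 m
P_cr = π²EI / L_e² = π² × 72.6×10⁹ × 3.203×10^-8 / 3.395² = 1.991×10^3 N

P_cr ≈ 1.99 kN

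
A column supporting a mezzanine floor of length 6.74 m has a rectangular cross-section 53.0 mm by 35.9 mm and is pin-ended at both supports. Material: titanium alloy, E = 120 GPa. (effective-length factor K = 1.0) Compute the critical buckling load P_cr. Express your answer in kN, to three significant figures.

Buckling occurs about the weak axis: I_min = h·b³/12 with b = 35.9 mm (the shorter side).
I_min = 53.0×35.9³/12 = 2.044×10^5 mm⁴
I = 2.044×10^5 mm⁴ = 2.044×10^-7 m⁴
Effective length L_e = K·L = 1 × 6.74 = 6.740 m
P_cr = π²EI / L_e² = π² × 120×10⁹ × 2.044×10^-7 / 6.740² = 5.328×10^3 N

P_cr ≈ 5.33 kN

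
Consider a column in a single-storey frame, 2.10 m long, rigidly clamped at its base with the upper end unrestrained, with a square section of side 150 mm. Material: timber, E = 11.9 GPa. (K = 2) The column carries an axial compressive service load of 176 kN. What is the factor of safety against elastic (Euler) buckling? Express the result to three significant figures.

I = a⁴/12 = 150⁴/12 = 4.219×10^7 mm⁴
I = 4.219×10^7 mm⁴ = 4.219×10^-5 m⁴
Effective length L_e = K·L = 2 × 2.10 = 4.200 m
P_cr = π²EI / L_e² = π² × 11.9×10⁹ × 4.219×10^-5 / 4.200² = 2.809×10^5 N
Factor of safety n = P_cr / P = 280.89 / 176 = 1.60

n ≈ 1.60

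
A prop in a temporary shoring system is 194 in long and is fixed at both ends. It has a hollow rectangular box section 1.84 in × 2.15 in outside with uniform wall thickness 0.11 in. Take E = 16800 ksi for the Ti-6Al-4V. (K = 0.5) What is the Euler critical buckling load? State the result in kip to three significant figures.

P_cr ≈ 7.62 kip

Inner dimensions: h_i = 2.15 − 2×0.11 = 1.930 in, b_i = 1.84 − 2×0.11 = 1.620 in
Weak-axis I_min = (h_o·b_o³ − h_i·b_i³)/12 with b_o = 1.84, b_i = 1.620 in (shorter outer/inner sides).
I_min = (2.15×1.84³ − 1.930×1.620³)/12 = 0.4323 in⁴
Effective length L_e = K·L = 0.5 × 194 = 97.00 in
P_cr = π²EI / L_e² = π² × 16800×10³ × 0.4323 / 97.00² = 7.619×10^3 lb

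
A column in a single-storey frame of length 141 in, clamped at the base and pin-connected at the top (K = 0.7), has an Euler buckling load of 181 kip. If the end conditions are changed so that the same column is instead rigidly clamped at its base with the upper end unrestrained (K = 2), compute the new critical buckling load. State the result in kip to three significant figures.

P_cr ≈ 22.2 kip

P_cr ∝ 1/K², so P_cr,new = P_cr,old × (K_old/K_new)² = 181 × (0.7/2)²
= 181 × 0.1225 = 22.2 kip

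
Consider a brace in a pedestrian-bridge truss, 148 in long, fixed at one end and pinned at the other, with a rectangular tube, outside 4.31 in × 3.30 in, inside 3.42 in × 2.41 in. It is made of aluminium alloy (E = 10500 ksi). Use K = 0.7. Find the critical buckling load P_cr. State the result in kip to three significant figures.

P_cr ≈ 86.1 kip

Weak-axis I_min = (h_o·b_o³ − h_i·b_i³)/12 with b_o = 3.30, b_i = 2.410 in (shorter outer/inner sides).
I_min = (4.31×3.30³ − 3.420×2.410³)/12 = 8.918 in⁴
Effective length L_e = K·L = 0.7 × 148 = 103.6 in
P_cr = π²EI / L_e² = π² × 10500×10³ × 8.918 / 103.6² = 8.611×10^4 lb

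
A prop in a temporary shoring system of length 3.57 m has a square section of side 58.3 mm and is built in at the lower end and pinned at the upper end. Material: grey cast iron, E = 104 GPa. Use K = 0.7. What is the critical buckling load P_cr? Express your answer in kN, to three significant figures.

P_cr ≈ 158 kN

I = a⁴/12 = 58.3⁴/12 = 9.627×10^5 mm⁴
I = 9.627×10^5 mm⁴ = 9.627×10^-7 m⁴
Effective length L_e = K·L = 0.7 × 3.57 = 2.499 m
P_cr = π²EI / L_e² = π² × 104×10⁹ × 9.627×10^-7 / 2.499² = 1.582×10^5 N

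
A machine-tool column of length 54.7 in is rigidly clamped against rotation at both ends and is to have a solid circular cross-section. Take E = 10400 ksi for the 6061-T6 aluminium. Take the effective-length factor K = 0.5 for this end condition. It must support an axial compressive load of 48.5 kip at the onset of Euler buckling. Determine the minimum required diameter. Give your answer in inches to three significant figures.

L_e = K·L = 0.5 × 54.7 = 27.35 in
Required I = P_cr·L_e²/(π²E) = 4.850×10^4 × 27.35² / (π² × 1.04×10^7) = 0.3534 in⁴
Solid circle: I = πd⁴/64  ⇒  d = (64I/π)^(1/4) = (64×0.3534/π)^(1/4) = 1.64 in

d ≈ 1.64 in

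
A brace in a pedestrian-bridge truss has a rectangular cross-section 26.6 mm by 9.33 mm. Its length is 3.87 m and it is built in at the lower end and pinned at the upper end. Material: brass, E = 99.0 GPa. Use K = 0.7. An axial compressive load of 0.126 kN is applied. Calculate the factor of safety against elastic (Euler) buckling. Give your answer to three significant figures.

n ≈ 1.90

Buckling occurs about the weak axis: I_min = h·b³/12 with b = 9.33 mm (the shorter side).
I_min = 26.6×9.33³/12 = 1.800×10^3 mm⁴
I = 1.800×10^3 mm⁴ = 1.800×10^-9 m⁴
Effective length L_e = K·L = 0.7 × 3.87 = 2.709 m
P_cr = π²EI / L_e² = π² × 99.0×10⁹ × 1.800×10^-9 / 2.709² = 239.7 N
Factor of safety n = P_cr / P = 0.23970 / 0.126 = 1.90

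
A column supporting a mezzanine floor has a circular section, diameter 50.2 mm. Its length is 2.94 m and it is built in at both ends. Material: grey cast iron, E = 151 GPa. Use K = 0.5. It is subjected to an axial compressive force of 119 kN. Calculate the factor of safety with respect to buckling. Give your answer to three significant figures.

n ≈ 1.81

I = πd⁴/64 = π×50.2⁴/64 = 3.117×10^5 mm⁴
I = 3.117×10^5 mm⁴ = 3.117×10^-7 m⁴
Effective length L_e = K·L = 0.5 × 2.94 = 1.470 m
P_cr = π²EI / L_e² = π² × 151×10⁹ × 3.117×10^-7 / 1.470² = 2.150×10^5 N
Factor of safety n = P_cr / P = 214.99 / 119 = 1.81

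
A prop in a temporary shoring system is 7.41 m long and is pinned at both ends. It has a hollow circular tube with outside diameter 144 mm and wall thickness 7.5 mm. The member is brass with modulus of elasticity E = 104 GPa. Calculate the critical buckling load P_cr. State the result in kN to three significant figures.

Inner diameter d_i = 144 − 2×7.5 = 129.0 mm
I = π(d_o⁴ − d_i⁴)/64 = π(144⁴ − 129.0⁴)/64 = 7.513×10^6 mm⁴
I = 7.513×10^6 mm⁴ = 7.513×10^-6 m⁴
Effective length L_e = K·L = 1 × 7.41 = 7.410 m
P_cr = π²EI / L_e² = π² × 104×10⁹ × 7.513×10^-6 / 7.410² = 1.405×10^5 N

P_cr ≈ 140 kN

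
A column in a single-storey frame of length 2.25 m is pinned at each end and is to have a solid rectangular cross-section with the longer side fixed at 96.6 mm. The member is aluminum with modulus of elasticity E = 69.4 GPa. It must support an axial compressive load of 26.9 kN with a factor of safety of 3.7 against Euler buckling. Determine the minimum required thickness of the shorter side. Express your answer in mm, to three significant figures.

Required P_cr = n·P = 3.7 × 26.9 = 99.53 kN
L_e = K·L = 1 × 2.25 = 2.250 m
Required I = P_cr·L_e²/(π²E) = 9.953×10^4 × 2.250² / (π² × 6.94×10^10) = 7.356×10^-7 m⁴
I_req = 7.356×10^5 mm⁴
Rectangle, weak axis: I_min = h·b³/12 with h = 96.6 mm fixed  ⇒  b = (12I/h)^(1/3) = 45.0 mm

b ≈ 45.0 mm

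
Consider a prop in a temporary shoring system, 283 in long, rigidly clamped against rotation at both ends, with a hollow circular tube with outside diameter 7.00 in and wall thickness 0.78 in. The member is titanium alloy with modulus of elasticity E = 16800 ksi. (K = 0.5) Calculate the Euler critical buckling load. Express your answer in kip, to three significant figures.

P_cr ≈ 620 kip

Inner diameter d_i = 7.00 − 2×0.78 = 5.440 in
I = π(d_o⁴ − d_i⁴)/64 = π(7.00⁴ − 5.440⁴)/64 = 74.87 in⁴
Effective length L_e = K·L = 0.5 × 283 = 141.5 in
P_cr = π²EI / L_e² = π² × 16800×10³ × 74.87 / 141.5² = 6.200×10^5 lb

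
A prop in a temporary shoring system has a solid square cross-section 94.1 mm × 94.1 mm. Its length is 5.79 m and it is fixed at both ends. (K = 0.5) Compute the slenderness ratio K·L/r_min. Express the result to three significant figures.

For a square r = a/√12 = 94.1/√12 = 27.16 mm
L_e = K·L = 0.5 × 5.79 m = 2.895 m = 2895.0 mm
λ = L_e / r_min = 2895.0 / 27.16 = 107

λ ≈ 107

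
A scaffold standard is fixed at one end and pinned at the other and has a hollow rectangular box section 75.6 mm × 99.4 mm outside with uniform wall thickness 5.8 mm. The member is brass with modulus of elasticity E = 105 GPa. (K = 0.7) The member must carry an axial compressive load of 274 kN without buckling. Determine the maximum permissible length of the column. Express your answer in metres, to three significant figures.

Inner dimensions: h_i = 99.4 − 2×5.8 = 87.80 mm, b_i = 75.6 − 2×5.8 = 64.00 mm
Weak-axis I_min = (h_o·b_o³ − h_i·b_i³)/12 with b_o = 75.6, b_i = 64.00 mm (shorter outer/inner sides).
I_min = (99.4×75.6³ − 87.80×64.00³)/12 = 1.661×10^6 mm⁴
I = 1.661×10^-6 m⁴
At the buckling limit P_cr = P = 2.740×10^5 N
From P_cr = π²EI/(K·L)²:  L = (1/K)·√(π²EI/P_cr) = (1/0.7)·√(π²×1.05×10^11×1.661×10^-6/2.740×10^5)
L = 3.58 m

L_max ≈ 3.58 m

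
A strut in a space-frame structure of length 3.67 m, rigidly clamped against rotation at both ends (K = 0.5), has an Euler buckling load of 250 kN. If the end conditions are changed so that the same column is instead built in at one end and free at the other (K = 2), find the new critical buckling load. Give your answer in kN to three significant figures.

P_cr ≈ 15.6 kN

P_cr ∝ 1/K², so P_cr,new = P_cr,old × (K_old/K_new)² = 250 × (0.5/2)²
= 250 × 0.06250 = 15.6 kN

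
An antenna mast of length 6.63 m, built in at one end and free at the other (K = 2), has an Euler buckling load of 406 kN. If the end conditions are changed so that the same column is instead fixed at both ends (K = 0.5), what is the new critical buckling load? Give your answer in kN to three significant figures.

P_cr ∝ 1/K², so P_cr,new = P_cr,old × (K_old/K_new)² = 406 × (2/0.5)²
= 406 × 16.00 = 6500 kN

P_cr ≈ 6500 kN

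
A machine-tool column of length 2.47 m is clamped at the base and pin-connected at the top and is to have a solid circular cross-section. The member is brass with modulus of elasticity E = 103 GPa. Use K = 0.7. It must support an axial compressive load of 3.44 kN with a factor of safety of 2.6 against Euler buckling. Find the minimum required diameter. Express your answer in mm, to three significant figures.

d ≈ 27.1 mm

Required P_cr = n·P = 2.6 × 3.44 = 8.944 kN
L_e = K·L = 0.7 × 2.47 = 1.729 m
Required I = P_cr·L_e²/(π²E) = 8.944×10^3 × 1.729² / (π² × 1.03×10^11) = 2.630×10^-8 m⁴
I_req = 2.630×10^4 mm⁴
Solid circle: I = πd⁴/64  ⇒  d = (64I/π)^(1/4) = (64×2.630×10^4/π)^(1/4) = 27.1 mm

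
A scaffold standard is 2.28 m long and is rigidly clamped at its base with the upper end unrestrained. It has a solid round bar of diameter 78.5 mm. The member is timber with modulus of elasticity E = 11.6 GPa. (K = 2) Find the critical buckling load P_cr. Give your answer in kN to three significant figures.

P_cr ≈ 10.3 kN

I = πd⁴/64 = π×78.5⁴/64 = 1.864×10^6 mm⁴
I = 1.864×10^6 mm⁴ = 1.864×10^-6 m⁴
Effective length L_e = K·L = 2 × 2.28 = 4.560 m
P_cr = π²EI / L_e² = π² × 11.6×10⁹ × 1.864×10^-6 / 4.560² = 1.026×10^4 N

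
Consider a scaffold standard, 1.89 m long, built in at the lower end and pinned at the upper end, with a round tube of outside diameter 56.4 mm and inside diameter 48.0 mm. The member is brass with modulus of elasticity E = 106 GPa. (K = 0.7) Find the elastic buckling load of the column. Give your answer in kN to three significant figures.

d_o = 56.4 mm, d_i = 48.0 mm
I = π(d_o⁴ − d_i⁴)/64 = π(56.4⁴ − 48.00⁴)/64 = 2.361×10^5 mm⁴
I = 2.361×10^5 mm⁴ = 2.361×10^-7 m⁴
Effective length L_e = K·L = 0.7 × 1.89 = 1.323 m
P_cr = π²EI / L_e² = π² × 106×10⁹ × 2.361×10^-7 / 1.323² = 1.411×10^5 N

P_cr ≈ 141 kN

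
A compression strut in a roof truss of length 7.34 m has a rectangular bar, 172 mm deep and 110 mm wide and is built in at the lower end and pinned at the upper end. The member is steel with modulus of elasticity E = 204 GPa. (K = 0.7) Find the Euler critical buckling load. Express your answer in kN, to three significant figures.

Buckling occurs about the weak axis: I_min = h·b³/12 with b = 110 mm (the shorter side).
I_min = 172×110³/12 = 1.908×10^7 mm⁴
I = 1.908×10^7 mm⁴ = 1.908×10^-5 m⁴
Effective length L_e = K·L = 0.7 × 7.34 = 5.138 m
P_cr = π²EI / L_e² = π² × 204×10⁹ × 1.908×10^-5 / 5.138² = 1.455×10^6 N

P_cr ≈ 1460 kN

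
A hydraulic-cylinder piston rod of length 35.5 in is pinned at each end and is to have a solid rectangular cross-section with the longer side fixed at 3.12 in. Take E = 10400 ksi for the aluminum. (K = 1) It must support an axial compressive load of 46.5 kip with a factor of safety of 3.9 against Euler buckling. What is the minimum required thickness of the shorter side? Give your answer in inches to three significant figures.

Required P_cr = n·P = 3.9 × 46.5 = 181.4 kip
L_e = K·L = 1 × 35.5 = 35.50 in
Required I = P_cr·L_e²/(π²E) = 1.813×10^5 × 35.50² / (π² × 1.04×10^7) = 2.227 in⁴
Rectangle, weak axis: I_min = h·b³/12 with h = 3.12 in fixed  ⇒  b = (12I/h)^(1/3) = 2.05 in

b ≈ 2.05 in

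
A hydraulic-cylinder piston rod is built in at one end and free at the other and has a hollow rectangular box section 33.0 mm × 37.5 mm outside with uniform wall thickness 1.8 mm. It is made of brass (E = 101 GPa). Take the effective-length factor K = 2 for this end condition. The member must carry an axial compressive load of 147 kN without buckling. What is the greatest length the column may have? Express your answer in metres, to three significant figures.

Inner dimensions: h_i = 37.5 − 2×1.8 = 33.90 mm, b_i = 33.0 − 2×1.8 = 29.40 mm
Weak-axis I_min = (h_o·b_o³ − h_i·b_i³)/12 with b_o = 33.0, b_i = 29.40 mm (shorter outer/inner sides).
I_min = (37.5×33.0³ − 33.90×29.40³)/12 = 4.051×10^4 mm⁴
I = 4.051×10^-8 m⁴
At the buckling limit P_cr = P = 1.470×10^5 N
From P_cr = π²EI/(K·L)²:  L = (1/K)·√(π²EI/P_cr) = (1/2)·√(π²×1.01×10^11×4.051×10^-8/1.470×10^5)
L = 0.262 m

L_max ≈ 0.262 m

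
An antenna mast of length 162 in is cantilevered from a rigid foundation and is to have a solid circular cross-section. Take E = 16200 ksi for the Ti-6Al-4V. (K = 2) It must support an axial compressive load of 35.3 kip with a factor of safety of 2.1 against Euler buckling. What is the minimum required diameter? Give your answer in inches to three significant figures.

d ≈ 5.61 in

Required P_cr = n·P = 2.1 × 35.3 = 74.13 kip
L_e = K·L = 2 × 162 = 324.0 in
Required I = P_cr·L_e²/(π²E) = 7.413×10^4 × 324.0² / (π² × 1.62×10^7) = 48.67 in⁴
Solid circle: I = πd⁴/64  ⇒  d = (64I/π)^(1/4) = (64×48.67/π)^(1/4) = 5.61 in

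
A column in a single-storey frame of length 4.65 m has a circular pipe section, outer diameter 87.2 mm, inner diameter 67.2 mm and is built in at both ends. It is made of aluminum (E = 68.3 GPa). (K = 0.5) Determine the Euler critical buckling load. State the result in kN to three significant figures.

P_cr ≈ 229 kN

d_o = 87.2 mm, d_i = 67.2 mm
I = π(d_o⁴ − d_i⁴)/64 = π(87.2⁴ − 67.20⁴)/64 = 1.837×10^6 mm⁴
I = 1.837×10^6 mm⁴ = 1.837×10^-6 m⁴
Effective length L_e = K·L = 0.5 × 4.65 = 2.325 m
P_cr = π²EI / L_e² = π² × 68.3×10⁹ × 1.837×10^-6 / 2.325² = 2.291×10^5 N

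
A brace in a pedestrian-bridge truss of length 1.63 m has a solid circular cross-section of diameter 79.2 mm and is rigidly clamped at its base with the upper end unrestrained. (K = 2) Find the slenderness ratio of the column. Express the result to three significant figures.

λ ≈ 165

For a solid circle r = d/4 = 79.2/4 = 19.80 mm
L_e = K·L = 2 × 1.63 m = 3.260 m = 3260.0 mm
λ = L_e / r_min = 3260.0 / 19.80 = 165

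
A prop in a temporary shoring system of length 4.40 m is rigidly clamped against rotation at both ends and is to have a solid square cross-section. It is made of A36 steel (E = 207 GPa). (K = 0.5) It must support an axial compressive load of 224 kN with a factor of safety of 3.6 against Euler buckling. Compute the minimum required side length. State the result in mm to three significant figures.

Required P_cr = n·P = 3.6 × 224 = 806.4 kN
L_e = K·L = 0.5 × 4.40 = 2.200 m
Required I = P_cr·L_e²/(π²E) = 8.064×10^5 × 2.200² / (π² × 2.07×10^11) = 1.910×10^-6 m⁴
I_req = 1.910×10^6 mm⁴
Solid square: I = a⁴/12  ⇒  a = (12I)^(1/4) = (12×1.910×10^6)^(1/4) = 69.2 mm

a ≈ 69.2 mm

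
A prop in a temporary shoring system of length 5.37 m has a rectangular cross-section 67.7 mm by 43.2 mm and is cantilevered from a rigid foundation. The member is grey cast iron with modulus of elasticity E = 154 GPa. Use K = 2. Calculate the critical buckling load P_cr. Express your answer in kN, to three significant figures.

Buckling occurs about the weak axis: I_min = h·b³/12 with b = 43.2 mm (the shorter side).
I_min = 67.7×43.2³/12 = 4.548×10^5 mm⁴
I = 4.548×10^5 mm⁴ = 4.548×10^-7 m⁴
Effective length L_e = K·L = 2 × 5.37 = 10.74 m
P_cr = π²EI / L_e² = π² × 154×10⁹ × 4.548×10^-7 / 10.74² = 5.993×10^3 N

P_cr ≈ 5.99 kN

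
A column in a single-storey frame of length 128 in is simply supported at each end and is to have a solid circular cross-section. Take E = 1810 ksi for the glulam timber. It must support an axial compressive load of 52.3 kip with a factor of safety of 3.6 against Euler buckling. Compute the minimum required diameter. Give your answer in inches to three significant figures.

Required P_cr = n·P = 3.6 × 52.3 = 188.3 kip
L_e = K·L = 1 × 128 = 128.0 in
Required I = P_cr·L_e²/(π²E) = 1.883×10^5 × 128.0² / (π² × 1.81×10^6) = 172.7 in⁴
Solid circle: I = πd⁴/64  ⇒  d = (64I/π)^(1/4) = (64×172.7/π)^(1/4) = 7.70 in

d ≈ 7.70 in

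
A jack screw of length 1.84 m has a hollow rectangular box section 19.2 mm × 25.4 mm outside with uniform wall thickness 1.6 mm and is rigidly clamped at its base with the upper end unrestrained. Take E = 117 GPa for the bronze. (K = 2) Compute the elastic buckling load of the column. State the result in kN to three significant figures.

Inner dimensions: h_i = 25.4 − 2×1.6 = 22.20 mm, b_i = 19.2 − 2×1.6 = 16.00 mm
Weak-axis I_min = (h_o·b_o³ − h_i·b_i³)/12 with b_o = 19.2, b_i = 16.00 mm (shorter outer/inner sides).
I_min = (25.4×19.2³ − 22.20×16.00³)/12 = 7.404×10^3 mm⁴
I = 7.404×10^3 mm⁴ = 7.404×10^-9 m⁴
Effective length L_e = K·L = 2 × 1.84 = 3.680 m
P_cr = π²EI / L_e² = π² × 117×10⁹ × 7.404×10^-9 / 3.680² = 631.3 N

P_cr ≈ 0.631 kN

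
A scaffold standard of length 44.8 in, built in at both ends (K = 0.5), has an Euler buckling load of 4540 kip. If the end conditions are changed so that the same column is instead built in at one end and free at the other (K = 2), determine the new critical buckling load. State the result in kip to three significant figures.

P_cr ∝ 1/K², so P_cr,new = P_cr,old × (K_old/K_new)² = 4540 × (0.5/2)²
= 4540 × 0.06250 = 284 kip

P_cr ≈ 284 kip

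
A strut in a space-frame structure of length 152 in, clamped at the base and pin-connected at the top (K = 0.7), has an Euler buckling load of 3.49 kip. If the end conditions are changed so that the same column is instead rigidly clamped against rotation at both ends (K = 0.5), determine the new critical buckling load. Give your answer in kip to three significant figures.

P_cr ≈ 6.84 kip

P_cr ∝ 1/K², so P_cr,new = P_cr,old × (K_old/K_new)² = 3.49 × (0.7/0.5)²
= 3.49 × 1.960 = 6.84 kip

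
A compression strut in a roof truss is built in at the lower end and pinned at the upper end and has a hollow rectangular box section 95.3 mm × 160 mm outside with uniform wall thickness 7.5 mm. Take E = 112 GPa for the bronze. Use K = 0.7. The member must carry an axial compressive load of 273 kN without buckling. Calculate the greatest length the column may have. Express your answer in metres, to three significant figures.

Inner dimensions: h_i = 160 − 2×7.5 = 145.0 mm, b_i = 95.3 − 2×7.5 = 80.30 mm
Weak-axis I_min = (h_o·b_o³ − h_i·b_i³)/12 with b_o = 95.3, b_i = 80.30 mm (shorter outer/inner sides).
I_min = (160×95.3³ − 145.0×80.30³)/12 = 5.284×10^6 mm⁴
I = 5.284×10^-6 m⁴
At the buckling limit P_cr = P = 2.730×10^5 N
From P_cr = π²EI/(K·L)²:  L = (1/K)·√(π²EI/P_cr) = (1/0.7)·√(π²×1.12×10^11×5.284×10^-6/2.730×10^5)
L = 6.61 m

L_max ≈ 6.61 m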